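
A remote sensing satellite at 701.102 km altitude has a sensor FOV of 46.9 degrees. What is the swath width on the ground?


FOV = 46.9 deg = 0.8185594 rad
swath = 2 * alt * tan(FOV/2) = 2 * 701.102 * tan(0.4092797)
swath = 2 * 701.102 * 0.4337751
swath = 608.2412 km

608.2412 km


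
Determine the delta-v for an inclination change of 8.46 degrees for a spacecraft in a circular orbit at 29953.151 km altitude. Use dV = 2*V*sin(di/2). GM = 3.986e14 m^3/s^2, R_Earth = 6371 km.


r = 36324.1510 km = 3.6324151e+07 m
V = sqrt(mu/r) = 3312.6146 m/s
di = 8.46 deg = 0.1476549 rad
dV = 2*V*sin(di/2) = 2*3312.6146*sin(0.07382743)
dV = 488.6794 m/s = 0.4886794 km/s

0.4887 km/s


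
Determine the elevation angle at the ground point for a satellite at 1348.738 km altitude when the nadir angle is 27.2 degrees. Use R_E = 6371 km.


r = R_E + alt = 7719.7380 km
Law of sines in the satellite / Earth-center / ground-point triangle:
  sin(nadir)/R_E = sin(90 + el)/r  =>  cos(el) = (r/R_E)*sin(nadir)
cos(el) = (7719.7380 / 6371.0000) * sin(27.2 deg) = 0.5538654
el = arccos(0.5538654) = 56.3674 deg
(Earth-central angle = 90 - nadir - el = 6.4326 deg)

56.3674 degrees


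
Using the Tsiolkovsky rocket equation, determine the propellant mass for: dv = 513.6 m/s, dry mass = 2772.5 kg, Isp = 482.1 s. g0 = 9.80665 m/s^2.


ve = Isp * g0 = 482.1 * 9.80665 = 4727.785965 m/s
mass ratio = exp(dv/ve) = exp(513.6/4727.785965) = 1.11475468
m_prop = m_dry * (mr - 1) = 2772.5 * (1.11475468 - 1)
m_prop = 318.1573 kg

318.1573 kg


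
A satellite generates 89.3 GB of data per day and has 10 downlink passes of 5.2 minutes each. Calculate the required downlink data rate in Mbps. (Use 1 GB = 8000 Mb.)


total contact time = 10 * 5.2 * 60 = 3120.0000 s
data = 89.3 GB = 714400.0000 Mb
rate = 714400.0000 / 3120.0000 = 228.9744 Mbps

228.9744 Mbps


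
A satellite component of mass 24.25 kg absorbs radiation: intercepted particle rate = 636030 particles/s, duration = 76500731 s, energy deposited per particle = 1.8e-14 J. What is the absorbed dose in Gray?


Total energy deposited = rate * time * E_per
  = 636030 * 76500731 * 1.8e-14 = 0.8758217 J
Dose = E_total / mass = 0.8758217 / 24.25
Dose = 0.03611636 Gy

0.0361 Gy


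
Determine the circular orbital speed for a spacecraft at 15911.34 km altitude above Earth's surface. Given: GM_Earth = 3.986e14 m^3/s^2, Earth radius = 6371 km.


r = R_E + alt = 6371.0 + 15911.34 = 22282.3400 km = 2.228234e+07 m
v = sqrt(mu/r) = sqrt(3.986e14 / 2.228234e+07) = 4229.4924 m/s = 4.2295 km/s

4.2295 km/s


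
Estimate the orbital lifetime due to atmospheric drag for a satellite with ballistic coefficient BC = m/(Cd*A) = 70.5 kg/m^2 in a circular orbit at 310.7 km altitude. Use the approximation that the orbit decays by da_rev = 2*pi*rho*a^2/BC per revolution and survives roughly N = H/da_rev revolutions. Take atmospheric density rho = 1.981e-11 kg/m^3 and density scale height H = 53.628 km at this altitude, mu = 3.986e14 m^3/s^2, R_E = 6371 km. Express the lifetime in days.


a = R_E + alt = 6681.7000 km = 6.6817e+06 m
da_rev = 2*pi*rho*a^2/BC = 2*pi*1.981e-11*(6.6817e+06)^2/70.5 = 78.822312 m per revolution
N = H/da_rev = 53628.0000 m / 78.822312 m = 680.3657 revolutions
P = 2*pi*sqrt(a^3/mu) = 5435.5273 s
lifetime = N*P = 680.3657 * 5435.5273 = 3.6981465e+06 s = 42.8026 days

42.8026 days


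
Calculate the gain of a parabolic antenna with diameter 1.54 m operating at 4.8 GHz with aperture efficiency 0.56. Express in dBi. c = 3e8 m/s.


lambda = c/f = 3e8 / 4.8e+09 = 0.0625 m
G = eta*(pi*D/lambda)^2 = 0.56*(pi*1.54/0.0625)^2
G = 3355.5922 (linear)
G = 10*log10(3355.5922) = 35.2577 dBi

35.2577 dBi


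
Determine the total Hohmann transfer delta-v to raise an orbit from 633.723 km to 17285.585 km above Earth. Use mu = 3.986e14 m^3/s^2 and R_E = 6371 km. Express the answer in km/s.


r1 = 7004.7230 km = 7.004723e+06 m
r2 = 23656.5850 km = 2.3656585e+07 m
dv1 = sqrt(mu/r1)*(sqrt(2*r2/(r1+r2)) - 1) = 1827.1266 m/s
dv2 = sqrt(mu/r2)*(1 - sqrt(2*r1/(r1+r2))) = 1330.1587 m/s
total dv = |dv1| + |dv2| = 1827.1266 + 1330.1587 = 3157.2853 m/s = 3.1573 km/s

3.1573 km/s


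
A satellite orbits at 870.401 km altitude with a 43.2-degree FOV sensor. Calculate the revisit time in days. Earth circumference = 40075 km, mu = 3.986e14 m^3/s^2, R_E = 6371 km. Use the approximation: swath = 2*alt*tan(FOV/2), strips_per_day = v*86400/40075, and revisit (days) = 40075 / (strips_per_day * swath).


swath = 2*870.401*tan(0.3769911) = 689.2323 km
v = sqrt(mu/r) = 7419.2046 m/s = 7.4192 km/s
strips/day = v*86400/40075 = 7.4192*86400/40075 = 15.9955
coverage/day = strips * swath = 15.9955 * 689.2323 = 11024.6082 km
revisit = 40075 / 11024.6082 = 3.6350 days

3.6350 days


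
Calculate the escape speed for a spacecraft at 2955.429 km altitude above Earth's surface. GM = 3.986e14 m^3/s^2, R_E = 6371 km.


r = 6371.0 + 2955.429 = 9326.4290 km = 9.326429e+06 m
v_esc = sqrt(2*mu/r) = sqrt(2*3.986e14 / 9.326429e+06)
v_esc = 9245.4052 m/s = 9.2454 km/s

9.2454 km/s


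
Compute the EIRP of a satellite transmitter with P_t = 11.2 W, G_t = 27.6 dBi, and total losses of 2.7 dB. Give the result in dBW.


Pt = 11.2 W = 10.4922 dBW
EIRP = Pt_dBW + Gt - losses = 10.4922 + 27.6 - 2.7 = 35.3922 dBW

35.3922 dBW


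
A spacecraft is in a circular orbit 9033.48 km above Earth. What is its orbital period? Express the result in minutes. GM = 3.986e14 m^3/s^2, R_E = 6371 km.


r = 15404.4800 km = 1.540448e+07 m
T = 2*pi*sqrt(r^3/mu) = 2*pi*sqrt(3.6554524e+21 / 3.986e14)
T = 19027.5024 s = 317.1250 min

317.1250 minutes


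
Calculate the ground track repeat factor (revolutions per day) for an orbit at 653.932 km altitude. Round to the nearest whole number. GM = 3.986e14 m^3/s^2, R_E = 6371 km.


r = 7.024932e+06 m
T = 2*pi*sqrt(r^3/mu) = 5859.6869 s = 97.6614 min
revs/day = 1440 / 97.6614 = 14.7448
Rounded: 15 revolutions per day

15 revolutions per day


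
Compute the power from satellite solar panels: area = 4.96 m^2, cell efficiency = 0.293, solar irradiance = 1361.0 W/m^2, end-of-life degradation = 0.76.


P = area * eta * S * degradation
P = 4.96 * 0.293 * 1361.0 * 0.76
P = 1503.2147 W

1503.2147 W


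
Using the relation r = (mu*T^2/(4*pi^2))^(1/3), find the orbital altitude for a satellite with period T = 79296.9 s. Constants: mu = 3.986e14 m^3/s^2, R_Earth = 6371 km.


T = 79296.9 s
r = (mu*T^2/(4*pi^2))^(1/3) = (3.986e14 * 79296.9^2 / (4*pi^2))^(1/3)
r = 3.9892997e+07 m = 39892.9965 km
alt = r - R_E = 39892.9965 - 6371 = 33521.9965 km

33521.9965 km


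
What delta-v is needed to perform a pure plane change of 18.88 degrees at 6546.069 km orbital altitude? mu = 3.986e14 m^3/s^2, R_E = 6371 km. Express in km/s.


r = 12917.0690 km = 1.2917069e+07 m
V = sqrt(mu/r) = 5555.0332 m/s
di = 18.88 deg = 0.3295182 rad
dV = 2*V*sin(di/2) = 2*5555.0332*sin(0.1647591)
dV = 1822.2140 m/s = 1.8222 km/s

1.8222 km/s


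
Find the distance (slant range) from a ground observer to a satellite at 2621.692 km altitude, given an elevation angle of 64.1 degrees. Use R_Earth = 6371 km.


h = 2621.692 km, el = 64.1 deg
d = -R_E*sin(el) + sqrt((R_E*sin(el))^2 + 2*R_E*h + h^2)
d = -6371.0000*sin(1.1188) + sqrt((6371.0000*0.8995578)^2 + 2*6371.0000*2621.692 + 2621.692^2)
d = 2820.1849 km

2820.1849 km


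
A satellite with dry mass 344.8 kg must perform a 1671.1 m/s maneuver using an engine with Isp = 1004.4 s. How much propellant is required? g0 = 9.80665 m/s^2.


ve = Isp * g0 = 1004.4 * 9.80665 = 9849.799260 m/s
mass ratio = exp(dv/ve) = exp(1671.1/9849.799260) = 1.18489988
m_prop = m_dry * (mr - 1) = 344.8 * (1.18489988 - 1)
m_prop = 63.7535 kg

63.7535 kg


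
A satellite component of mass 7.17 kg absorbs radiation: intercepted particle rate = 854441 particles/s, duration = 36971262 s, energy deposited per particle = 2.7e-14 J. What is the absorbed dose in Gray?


Total energy deposited = rate * time * E_per
  = 854441 * 36971262 * 2.7e-14 = 0.8529236 J
Dose = E_total / mass = 0.8529236 / 7.17
Dose = 0.1189573 Gy

0.1190 Gy


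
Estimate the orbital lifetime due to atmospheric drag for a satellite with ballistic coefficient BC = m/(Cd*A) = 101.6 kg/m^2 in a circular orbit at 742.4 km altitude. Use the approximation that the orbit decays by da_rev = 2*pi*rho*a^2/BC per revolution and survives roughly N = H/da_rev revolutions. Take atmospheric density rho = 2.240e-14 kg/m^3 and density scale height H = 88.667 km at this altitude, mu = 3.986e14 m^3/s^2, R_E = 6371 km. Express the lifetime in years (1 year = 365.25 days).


a = R_E + alt = 7113.4000 km = 7.1134e+06 m
da_rev = 2*pi*rho*a^2/BC = 2*pi*2.240e-14*(7.1134e+06)^2/101.6 = 0.0700952582 m per revolution
N = H/da_rev = 88667.0000 m / 0.0700952582 m = 1.26495e+06 revolutions
P = 2*pi*sqrt(a^3/mu) = 5970.7250 s
lifetime = N*P = 1.26495e+06 * 5970.7250 = 7.5526688e+09 s = 87415.1484 days
years = 87415.1484 / 365.25 = 239.3296 years

239.3296 years


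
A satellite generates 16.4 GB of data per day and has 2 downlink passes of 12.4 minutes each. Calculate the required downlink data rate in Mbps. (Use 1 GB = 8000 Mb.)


total contact time = 2 * 12.4 * 60 = 1488.0000 s
data = 16.4 GB = 131200.0000 Mb
rate = 131200.0000 / 1488.0000 = 88.1720 Mbps

88.1720 Mbps


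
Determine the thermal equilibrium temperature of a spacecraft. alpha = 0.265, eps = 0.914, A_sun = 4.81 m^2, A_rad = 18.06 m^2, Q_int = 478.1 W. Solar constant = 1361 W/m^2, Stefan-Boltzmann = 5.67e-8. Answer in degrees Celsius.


Numerator = alpha*S*A_sun + Q_int = 0.265*1361*4.81 + 478.1 = 2212.8987 W
Denominator = eps*sigma*A_rad = 0.914*5.67e-8*18.06 = 9.3593783e-07 W/K^4
T^4 = 2.364365e+09 K^4
T = 220.5102 K = -52.6398 C

-52.6398 degrees Celsius


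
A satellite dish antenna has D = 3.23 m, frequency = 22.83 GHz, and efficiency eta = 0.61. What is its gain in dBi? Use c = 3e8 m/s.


lambda = c/f = 3e8 / 2.283e+10 = 0.0131406 m
G = eta*(pi*D/lambda)^2 = 0.61*(pi*3.23/0.0131406)^2
G = 363750.7845 (linear)
G = 10*log10(363750.7845) = 55.6080 dBi

55.6080 dBi


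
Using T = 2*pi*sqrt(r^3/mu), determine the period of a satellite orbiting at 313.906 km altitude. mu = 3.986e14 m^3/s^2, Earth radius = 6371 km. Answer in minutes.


r = 6684.9060 km = 6.684906e+06 m
T = 2*pi*sqrt(r^3/mu) = 2*pi*sqrt(2.9873487e+20 / 3.986e14)
T = 5439.4398 s = 90.6573 min

90.6573 minutes


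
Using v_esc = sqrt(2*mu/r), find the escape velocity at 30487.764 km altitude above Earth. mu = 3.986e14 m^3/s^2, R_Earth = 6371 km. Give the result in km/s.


r = 6371.0 + 30487.764 = 36858.7640 km = 3.6858764e+07 m
v_esc = sqrt(2*mu/r) = sqrt(2*3.986e14 / 3.6858764e+07)
v_esc = 4650.6458 m/s = 4.6506 km/s

4.6506 km/s


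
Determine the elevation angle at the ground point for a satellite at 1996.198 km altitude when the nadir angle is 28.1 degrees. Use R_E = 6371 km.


r = R_E + alt = 8367.1980 km
Law of sines in the satellite / Earth-center / ground-point triangle:
  sin(nadir)/R_E = sin(90 + el)/r  =>  cos(el) = (r/R_E)*sin(nadir)
cos(el) = (8367.1980 / 6371.0000) * sin(28.1 deg) = 0.618592
el = arccos(0.618592) = 51.7866 deg
(Earth-central angle = 90 - nadir - el = 10.1134 deg)

51.7866 degrees


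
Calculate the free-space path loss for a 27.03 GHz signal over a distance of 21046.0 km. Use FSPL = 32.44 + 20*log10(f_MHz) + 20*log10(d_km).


f = 27.03 GHz = 27030.0000 MHz
d = 21046.0 km
FSPL = 32.44 + 20*log10(27030.0000) + 20*log10(21046.0)
FSPL = 32.44 + 88.6369 + 86.4634
FSPL = 207.5403 dB

207.5403 dB


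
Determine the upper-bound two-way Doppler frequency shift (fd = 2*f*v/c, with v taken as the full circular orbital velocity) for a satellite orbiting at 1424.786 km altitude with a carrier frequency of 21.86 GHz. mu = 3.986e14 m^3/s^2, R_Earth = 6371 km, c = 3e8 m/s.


r = 7.795786e+06 m
v = sqrt(mu/r) = 7150.5376 m/s (worst-case radial velocity)
f = 21.86 GHz = 2.186e+10 Hz
fd = 2*f*v/c = 2*2.186e+10*7150.5376/3.0e+08
fd = 1.0420717e+06 Hz

1.0421e+06 Hz


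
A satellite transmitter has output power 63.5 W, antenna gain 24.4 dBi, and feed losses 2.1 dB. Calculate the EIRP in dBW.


Pt = 63.5 W = 18.0277 dBW
EIRP = Pt_dBW + Gt - losses = 18.0277 + 24.4 - 2.1 = 40.3277 dBW

40.3277 dBW


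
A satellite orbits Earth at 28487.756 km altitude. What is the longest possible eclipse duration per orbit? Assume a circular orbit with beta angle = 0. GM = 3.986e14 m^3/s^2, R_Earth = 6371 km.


r = 34858.7560 km
T = 1079.5128 min
Eclipse fraction = arcsin(R_E/r)/pi = arcsin(6371.0000/34858.7560)/pi
= arcsin(0.1827661)/pi = 0.05850512
Eclipse duration = 0.05850512 * 1079.5128 = 63.1570 min

63.1570 minutes


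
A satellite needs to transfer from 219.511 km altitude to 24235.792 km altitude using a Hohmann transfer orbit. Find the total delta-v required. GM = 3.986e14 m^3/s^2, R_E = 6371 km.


r1 = 6590.5110 km = 6.590511e+06 m
r2 = 30606.7920 km = 3.0606792e+07 m
dv1 = sqrt(mu/r1)*(sqrt(2*r2/(r1+r2)) - 1) = 2199.5324 m/s
dv2 = sqrt(mu/r2)*(1 - sqrt(2*r1/(r1+r2))) = 1460.5554 m/s
total dv = |dv1| + |dv2| = 2199.5324 + 1460.5554 = 3660.0878 m/s = 3.6601 km/s

3.6601 km/s


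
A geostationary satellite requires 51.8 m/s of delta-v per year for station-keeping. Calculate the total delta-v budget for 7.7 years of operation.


dV = rate * years = 51.8 * 7.7
dV = 398.8600 m/s

398.8600 m/s


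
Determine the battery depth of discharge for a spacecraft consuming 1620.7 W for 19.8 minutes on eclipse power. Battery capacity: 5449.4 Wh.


E_used = P * t / 60 = 1620.7 * 19.8 / 60 = 534.8310 Wh
DOD = E_used / E_total * 100 = 534.8310 / 5449.4 * 100
DOD = 9.8145 %

9.8145 %


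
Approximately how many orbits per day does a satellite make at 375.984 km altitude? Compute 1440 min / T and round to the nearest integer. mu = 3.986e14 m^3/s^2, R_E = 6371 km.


r = 6.746984e+06 m
T = 2*pi*sqrt(r^3/mu) = 5515.3838 s = 91.9231 min
revs/day = 1440 / 91.9231 = 15.6653
Rounded: 16 revolutions per day

16 revolutions per day


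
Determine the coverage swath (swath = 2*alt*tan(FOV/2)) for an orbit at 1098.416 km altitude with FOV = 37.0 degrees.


FOV = 37.0 deg = 0.6457718 rad
swath = 2 * alt * tan(FOV/2) = 2 * 1098.416 * tan(0.3228859)
swath = 2 * 1098.416 * 0.3345953
swath = 735.0497 km

735.0497 km


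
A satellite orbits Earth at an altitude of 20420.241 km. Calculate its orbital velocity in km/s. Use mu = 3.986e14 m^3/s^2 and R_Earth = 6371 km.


r = R_E + alt = 6371.0 + 20420.241 = 26791.2410 km = 2.6791241e+07 m
v = sqrt(mu/r) = sqrt(3.986e14 / 2.6791241e+07) = 3857.2007 m/s = 3.8572 km/s

3.8572 km/s


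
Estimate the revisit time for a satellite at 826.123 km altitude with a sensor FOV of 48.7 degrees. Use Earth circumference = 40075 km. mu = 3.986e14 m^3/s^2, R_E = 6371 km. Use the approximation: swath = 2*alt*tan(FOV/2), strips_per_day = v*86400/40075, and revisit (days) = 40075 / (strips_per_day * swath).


swath = 2*826.123*tan(0.4249877) = 747.7542 km
v = sqrt(mu/r) = 7441.9918 m/s = 7.4420 km/s
strips/day = v*86400/40075 = 7.4420*86400/40075 = 16.0446
coverage/day = strips * swath = 16.0446 * 747.7542 = 11997.4303 km
revisit = 40075 / 11997.4303 = 3.3403 days

3.3403 days


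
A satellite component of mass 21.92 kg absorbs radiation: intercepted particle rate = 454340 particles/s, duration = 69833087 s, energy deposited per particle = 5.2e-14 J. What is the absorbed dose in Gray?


Total energy deposited = rate * time * E_per
  = 454340 * 69833087 * 5.2e-14 = 1.6499 J
Dose = E_total / mass = 1.6499 / 21.92
Dose = 0.07526707 Gy

0.0753 Gy


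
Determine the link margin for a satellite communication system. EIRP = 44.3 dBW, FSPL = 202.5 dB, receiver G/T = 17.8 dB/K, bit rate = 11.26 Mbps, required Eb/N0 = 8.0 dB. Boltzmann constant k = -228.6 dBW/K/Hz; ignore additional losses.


C/N0 = EIRP - FSPL + G/T - k = 44.3 - 202.5 + 17.8 - (-228.6)
C/N0 = 88.2000 dB-Hz
R_b = 11.26 Mbps = 1.126e+07 bps -> 10*log10(R_b) = 70.5154 dB-Hz
Eb/N0 = C/N0 - 10*log10(R_b) = 88.2000 - 70.5154 = 17.6846 dB
Margin = Eb/N0 - Eb/N0_req = 17.6846 - 8.0 = 9.6846 dB (link closes)

9.6846 dB


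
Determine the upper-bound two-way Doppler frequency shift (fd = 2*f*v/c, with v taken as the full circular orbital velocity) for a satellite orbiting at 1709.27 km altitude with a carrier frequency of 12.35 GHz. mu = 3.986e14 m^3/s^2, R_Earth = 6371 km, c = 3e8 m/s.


r = 8.08027e+06 m
v = sqrt(mu/r) = 7023.5343 m/s (worst-case radial velocity)
f = 12.35 GHz = 1.235e+10 Hz
fd = 2*f*v/c = 2*1.235e+10*7023.5343/3.0e+08
fd = 578270.9948 Hz

578270.9948 Hz


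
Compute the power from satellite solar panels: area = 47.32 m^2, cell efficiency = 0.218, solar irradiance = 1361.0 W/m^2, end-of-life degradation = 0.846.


P = area * eta * S * degradation
P = 47.32 * 0.218 * 1361.0 * 0.846
P = 11877.6280 W

11877.6280 W


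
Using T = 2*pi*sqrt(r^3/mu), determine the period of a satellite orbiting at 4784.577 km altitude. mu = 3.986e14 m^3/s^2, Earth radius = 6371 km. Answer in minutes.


r = 11155.5770 km = 1.1155577e+07 m
T = 2*pi*sqrt(r^3/mu) = 2*pi*sqrt(1.388277e+21 / 3.986e14)
T = 11725.9835 s = 195.4331 min

195.4331 minutes


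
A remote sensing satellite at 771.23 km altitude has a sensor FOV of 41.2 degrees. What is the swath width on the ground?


FOV = 41.2 deg = 0.7190757 rad
swath = 2 * alt * tan(FOV/2) = 2 * 771.23 * tan(0.3595378)
swath = 2 * 771.23 * 0.3758753
swath = 579.7726 km

579.7726 km


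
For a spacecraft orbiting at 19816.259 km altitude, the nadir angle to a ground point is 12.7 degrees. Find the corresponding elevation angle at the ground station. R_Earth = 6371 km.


r = R_E + alt = 26187.2590 km
Law of sines in the satellite / Earth-center / ground-point triangle:
  sin(nadir)/R_E = sin(90 + el)/r  =>  cos(el) = (r/R_E)*sin(nadir)
cos(el) = (26187.2590 / 6371.0000) * sin(12.7 deg) = 0.9036524
el = arccos(0.9036524) = 25.3576 deg
(Earth-central angle = 90 - nadir - el = 51.9424 deg)

25.3576 degrees


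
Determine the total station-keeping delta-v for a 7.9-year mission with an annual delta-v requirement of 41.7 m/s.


dV = rate * years = 41.7 * 7.9
dV = 329.4300 m/s

329.4300 m/s


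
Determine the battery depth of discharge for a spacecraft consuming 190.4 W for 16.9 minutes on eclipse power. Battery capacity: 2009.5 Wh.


E_used = P * t / 60 = 190.4 * 16.9 / 60 = 53.6293 Wh
DOD = E_used / E_total * 100 = 53.6293 / 2009.5 * 100
DOD = 2.6688 %

2.6688 %


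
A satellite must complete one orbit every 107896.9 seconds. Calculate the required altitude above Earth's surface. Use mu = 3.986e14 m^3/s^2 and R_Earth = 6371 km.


T = 107896.9 s
r = (mu*T^2/(4*pi^2))^(1/3) = (3.986e14 * 107896.9^2 / (4*pi^2))^(1/3)
r = 4.8985231e+07 m = 48985.2314 km
alt = r - R_E = 48985.2314 - 6371 = 42614.2314 km

42614.2314 km


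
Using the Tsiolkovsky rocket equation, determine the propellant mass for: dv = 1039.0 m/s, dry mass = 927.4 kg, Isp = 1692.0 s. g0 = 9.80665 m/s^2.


ve = Isp * g0 = 1692.0 * 9.80665 = 16592.851800 m/s
mass ratio = exp(dv/ve) = exp(1039.0/16592.851800) = 1.06461936
m_prop = m_dry * (mr - 1) = 927.4 * (1.06461936 - 1)
m_prop = 59.9280 kg

59.9280 kg


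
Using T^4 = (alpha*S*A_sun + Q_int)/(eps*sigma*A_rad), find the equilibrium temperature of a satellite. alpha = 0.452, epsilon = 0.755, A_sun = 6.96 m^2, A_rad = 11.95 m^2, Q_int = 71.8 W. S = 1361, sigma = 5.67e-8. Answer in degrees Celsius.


Numerator = alpha*S*A_sun + Q_int = 0.452*1361*6.96 + 71.8 = 4353.3971 W
Denominator = eps*sigma*A_rad = 0.755*5.67e-8*11.95 = 5.1156157e-07 W/K^4
T^4 = 8.5100159e+09 K^4
T = 303.7264 K = 30.5764 C

30.5764 degrees Celsius


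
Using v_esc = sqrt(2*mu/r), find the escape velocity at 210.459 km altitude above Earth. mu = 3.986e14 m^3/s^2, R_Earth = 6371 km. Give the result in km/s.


r = 6371.0 + 210.459 = 6581.4590 km = 6.581459e+06 m
v_esc = sqrt(2*mu/r) = sqrt(2*3.986e14 / 6.581459e+06)
v_esc = 11005.8238 m/s = 11.0058 km/s

11.0058 km/s


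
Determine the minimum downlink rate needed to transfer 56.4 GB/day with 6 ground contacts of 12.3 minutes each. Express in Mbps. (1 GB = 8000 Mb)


total contact time = 6 * 12.3 * 60 = 4428.0000 s
data = 56.4 GB = 451200.0000 Mb
rate = 451200.0000 / 4428.0000 = 101.8970 Mbps

101.8970 Mbps


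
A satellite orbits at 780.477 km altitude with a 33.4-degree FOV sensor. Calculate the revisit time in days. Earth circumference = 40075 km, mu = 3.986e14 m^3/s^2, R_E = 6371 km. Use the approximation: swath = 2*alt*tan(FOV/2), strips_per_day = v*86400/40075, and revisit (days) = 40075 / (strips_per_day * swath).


swath = 2*780.477*tan(0.29147) = 468.3086 km
v = sqrt(mu/r) = 7465.7041 m/s = 7.4657 km/s
strips/day = v*86400/40075 = 7.4657*86400/40075 = 16.0957
coverage/day = strips * swath = 16.0957 * 468.3086 = 7537.7748 km
revisit = 40075 / 7537.7748 = 5.3166 days

5.3166 days


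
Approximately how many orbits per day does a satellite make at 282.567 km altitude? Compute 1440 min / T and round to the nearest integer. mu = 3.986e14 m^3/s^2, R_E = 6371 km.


r = 6.653567e+06 m
T = 2*pi*sqrt(r^3/mu) = 5401.2344 s = 90.0206 min
revs/day = 1440 / 90.0206 = 15.9963
Rounded: 16 revolutions per day

16 revolutions per day


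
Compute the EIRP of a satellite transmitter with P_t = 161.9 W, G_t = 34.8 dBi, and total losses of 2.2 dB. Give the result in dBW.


Pt = 161.9 W = 22.0925 dBW
EIRP = Pt_dBW + Gt - losses = 22.0925 + 34.8 - 2.2 = 54.6925 dBW

54.6925 dBW


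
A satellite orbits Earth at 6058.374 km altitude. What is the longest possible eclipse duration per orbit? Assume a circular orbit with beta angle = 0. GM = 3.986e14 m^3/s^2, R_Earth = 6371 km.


r = 12429.3740 km
T = 229.8444 min
Eclipse fraction = arcsin(R_E/r)/pi = arcsin(6371.0000/12429.3740)/pi
= arcsin(0.5125761)/pi = 0.1713088
Eclipse duration = 0.1713088 * 229.8444 = 39.3744 min

39.3744 minutes


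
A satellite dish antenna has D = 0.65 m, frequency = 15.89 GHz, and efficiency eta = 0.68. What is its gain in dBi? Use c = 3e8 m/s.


lambda = c/f = 3e8 / 1.589e+10 = 0.0188798 m
G = eta*(pi*D/lambda)^2 = 0.68*(pi*0.65/0.0188798)^2
G = 7955.0087 (linear)
G = 10*log10(7955.0087) = 39.0064 dBi

39.0064 dBi


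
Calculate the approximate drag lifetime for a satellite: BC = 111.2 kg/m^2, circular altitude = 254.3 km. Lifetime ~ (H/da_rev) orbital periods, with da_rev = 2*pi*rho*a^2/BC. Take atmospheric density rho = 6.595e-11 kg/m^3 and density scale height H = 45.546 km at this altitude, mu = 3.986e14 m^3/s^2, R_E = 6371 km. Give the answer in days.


a = R_E + alt = 6625.3000 km = 6.6253e+06 m
da_rev = 2*pi*rho*a^2/BC = 2*pi*6.595e-11*(6.6253e+06)^2/111.2 = 163.568992 m per revolution
N = H/da_rev = 45546.0000 m / 163.568992 m = 278.4513 revolutions
P = 2*pi*sqrt(a^3/mu) = 5366.8511 s
lifetime = N*P = 278.4513 * 5366.8511 = 1.4944067e+06 s = 17.2964 days

17.2964 days


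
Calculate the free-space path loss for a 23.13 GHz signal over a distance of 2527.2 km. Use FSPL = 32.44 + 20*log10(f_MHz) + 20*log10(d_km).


f = 23.13 GHz = 23130.0000 MHz
d = 2527.2 km
FSPL = 32.44 + 20*log10(23130.0000) + 20*log10(2527.2)
FSPL = 32.44 + 87.2835 + 68.0528
FSPL = 187.7763 dB

187.7763 dB


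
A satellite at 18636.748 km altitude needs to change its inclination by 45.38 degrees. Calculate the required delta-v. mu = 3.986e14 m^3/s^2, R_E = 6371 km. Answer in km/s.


r = 25007.7480 km = 2.5007748e+07 m
V = sqrt(mu/r) = 3992.3753 m/s
di = 45.38 deg = 0.7920304 rad
dV = 2*V*sin(di/2) = 2*3992.3753*sin(0.3960152)
dV = 3080.0778 m/s = 3.0801 km/s

3.0801 km/s


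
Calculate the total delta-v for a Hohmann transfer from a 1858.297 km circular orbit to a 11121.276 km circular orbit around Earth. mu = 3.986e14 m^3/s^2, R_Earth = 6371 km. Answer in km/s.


r1 = 8229.2970 km = 8.229297e+06 m
r2 = 17492.2760 km = 1.7492276e+07 m
dv1 = sqrt(mu/r1)*(sqrt(2*r2/(r1+r2)) - 1) = 1156.9992 m/s
dv2 = sqrt(mu/r2)*(1 - sqrt(2*r1/(r1+r2))) = 955.0915 m/s
total dv = |dv1| + |dv2| = 1156.9992 + 955.0915 = 2112.0907 m/s = 2.1121 km/s

2.1121 km/s


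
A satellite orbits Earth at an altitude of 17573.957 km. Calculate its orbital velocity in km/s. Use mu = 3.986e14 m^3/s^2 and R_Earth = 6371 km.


r = R_E + alt = 6371.0 + 17573.957 = 23944.9570 km = 2.3944957e+07 m
v = sqrt(mu/r) = sqrt(3.986e14 / 2.3944957e+07) = 4080.0137 m/s = 4.0800 km/s

4.0800 km/s


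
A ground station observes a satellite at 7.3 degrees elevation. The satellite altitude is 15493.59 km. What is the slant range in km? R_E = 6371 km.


h = 15493.59 km, el = 7.3 deg
d = -R_E*sin(el) + sqrt((R_E*sin(el))^2 + 2*R_E*h + h^2)
d = -6371.0000*sin(0.127409) + sqrt((6371.0000*0.1270646)^2 + 2*6371.0000*15493.59 + 15493.59^2)
d = 20121.9308 km

20121.9308 km


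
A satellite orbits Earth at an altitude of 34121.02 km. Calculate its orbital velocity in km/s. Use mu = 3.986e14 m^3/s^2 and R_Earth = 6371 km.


r = R_E + alt = 6371.0 + 34121.02 = 40492.0200 km = 4.049202e+07 m
v = sqrt(mu/r) = sqrt(3.986e14 / 4.049202e+07) = 3137.5014 m/s = 3.1375 km/s

3.1375 km/s


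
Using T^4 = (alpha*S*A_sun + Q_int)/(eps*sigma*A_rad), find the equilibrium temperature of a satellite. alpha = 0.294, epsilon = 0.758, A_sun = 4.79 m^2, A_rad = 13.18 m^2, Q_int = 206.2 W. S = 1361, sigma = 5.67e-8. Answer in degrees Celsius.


Numerator = alpha*S*A_sun + Q_int = 0.294*1361*4.79 + 206.2 = 2122.8419 W
Denominator = eps*sigma*A_rad = 0.758*5.67e-8*13.18 = 5.6645795e-07 W/K^4
T^4 = 3.7475718e+09 K^4
T = 247.4215 K = -25.7285 C

-25.7285 degrees Celsius


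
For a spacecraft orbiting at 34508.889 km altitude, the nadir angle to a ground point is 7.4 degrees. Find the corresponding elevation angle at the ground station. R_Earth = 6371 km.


r = R_E + alt = 40879.8890 km
Law of sines in the satellite / Earth-center / ground-point triangle:
  sin(nadir)/R_E = sin(90 + el)/r  =>  cos(el) = (r/R_E)*sin(nadir)
cos(el) = (40879.8890 / 6371.0000) * sin(7.4 deg) = 0.8264244
el = arccos(0.8264244) = 34.2668 deg
(Earth-central angle = 90 - nadir - el = 48.3332 deg)

34.2668 degrees


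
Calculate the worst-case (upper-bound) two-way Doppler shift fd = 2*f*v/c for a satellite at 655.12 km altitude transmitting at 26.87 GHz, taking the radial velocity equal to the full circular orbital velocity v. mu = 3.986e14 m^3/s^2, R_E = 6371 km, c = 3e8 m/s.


r = 7.02612e+06 m
v = sqrt(mu/r) = 7532.0096 m/s (worst-case radial velocity)
f = 26.87 GHz = 2.687e+10 Hz
fd = 2*f*v/c = 2*2.687e+10*7532.0096/3.0e+08
fd = 1.349234e+06 Hz

1.3492e+06 Hz


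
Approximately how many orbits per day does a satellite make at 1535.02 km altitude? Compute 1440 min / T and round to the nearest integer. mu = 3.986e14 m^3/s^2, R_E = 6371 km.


r = 7.90602e+06 m
T = 2*pi*sqrt(r^3/mu) = 6995.9723 s = 116.5995 min
revs/day = 1440 / 116.5995 = 12.3500
Rounded: 12 revolutions per day

12 revolutions per day


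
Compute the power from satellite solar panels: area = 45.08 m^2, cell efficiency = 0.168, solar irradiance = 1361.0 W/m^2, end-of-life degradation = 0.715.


P = area * eta * S * degradation
P = 45.08 * 0.168 * 1361.0 * 0.715
P = 7369.8281 W

7369.8281 W


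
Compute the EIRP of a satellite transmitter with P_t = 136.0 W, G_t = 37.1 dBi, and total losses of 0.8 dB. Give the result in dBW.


Pt = 136.0 W = 21.3354 dBW
EIRP = Pt_dBW + Gt - losses = 21.3354 + 37.1 - 0.8 = 57.6354 dBW

57.6354 dBW


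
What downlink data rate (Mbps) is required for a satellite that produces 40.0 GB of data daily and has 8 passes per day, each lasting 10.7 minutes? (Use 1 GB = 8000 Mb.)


total contact time = 8 * 10.7 * 60 = 5136.0000 s
data = 40.0 GB = 320000.0000 Mb
rate = 320000.0000 / 5136.0000 = 62.3053 Mbps

62.3053 Mbps


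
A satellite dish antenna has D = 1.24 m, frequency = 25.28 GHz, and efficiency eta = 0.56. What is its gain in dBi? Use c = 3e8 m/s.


lambda = c/f = 3e8 / 2.528e+10 = 0.01186709 m
G = eta*(pi*D/lambda)^2 = 0.56*(pi*1.24/0.01186709)^2
G = 60345.2058 (linear)
G = 10*log10(60345.2058) = 47.8064 dBi

47.8064 dBi


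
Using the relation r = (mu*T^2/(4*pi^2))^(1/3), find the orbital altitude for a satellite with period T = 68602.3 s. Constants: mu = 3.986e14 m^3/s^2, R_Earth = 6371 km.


T = 68602.3 s
r = (mu*T^2/(4*pi^2))^(1/3) = (3.986e14 * 68602.3^2 / (4*pi^2))^(1/3)
r = 3.6220266e+07 m = 36220.2661 km
alt = r - R_E = 36220.2661 - 6371 = 29849.2661 km

29849.2661 km


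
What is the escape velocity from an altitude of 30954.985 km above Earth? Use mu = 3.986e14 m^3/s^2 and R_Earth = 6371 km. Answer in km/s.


r = 6371.0 + 30954.985 = 37325.9850 km = 3.7325985e+07 m
v_esc = sqrt(2*mu/r) = sqrt(2*3.986e14 / 3.7325985e+07)
v_esc = 4621.4473 m/s = 4.6214 km/s

4.6214 km/s


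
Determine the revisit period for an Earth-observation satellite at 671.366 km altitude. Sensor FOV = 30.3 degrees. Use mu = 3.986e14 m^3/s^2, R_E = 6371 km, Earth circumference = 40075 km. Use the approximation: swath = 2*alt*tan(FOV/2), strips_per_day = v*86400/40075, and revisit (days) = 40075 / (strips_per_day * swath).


swath = 2*671.366*tan(0.2644174) = 363.5543 km
v = sqrt(mu/r) = 7523.3168 m/s = 7.5233 km/s
strips/day = v*86400/40075 = 7.5233*86400/40075 = 16.2200
coverage/day = strips * swath = 16.2200 * 363.5543 = 5896.8326 km
revisit = 40075 / 5896.8326 = 6.7960 days

6.7960 days


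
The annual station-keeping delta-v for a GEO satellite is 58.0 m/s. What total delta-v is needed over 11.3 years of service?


dV = rate * years = 58.0 * 11.3
dV = 655.4000 m/s

655.4000 m/s


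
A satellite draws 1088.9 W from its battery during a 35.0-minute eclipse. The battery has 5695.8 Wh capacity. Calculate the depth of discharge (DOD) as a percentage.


E_used = P * t / 60 = 1088.9 * 35.0 / 60 = 635.1917 Wh
DOD = E_used / E_total * 100 = 635.1917 / 5695.8 * 100
DOD = 11.1519 %

11.1519 %


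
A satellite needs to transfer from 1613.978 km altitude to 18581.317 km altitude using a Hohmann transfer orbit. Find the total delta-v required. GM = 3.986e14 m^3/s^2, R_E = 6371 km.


r1 = 7984.9780 km = 7.984978e+06 m
r2 = 24952.3170 km = 2.4952317e+07 m
dv1 = sqrt(mu/r1)*(sqrt(2*r2/(r1+r2)) - 1) = 1631.4563 m/s
dv2 = sqrt(mu/r2)*(1 - sqrt(2*r1/(r1+r2))) = 1213.7567 m/s
total dv = |dv1| + |dv2| = 1631.4563 + 1213.7567 = 2845.2130 m/s = 2.8452 km/s

2.8452 km/s


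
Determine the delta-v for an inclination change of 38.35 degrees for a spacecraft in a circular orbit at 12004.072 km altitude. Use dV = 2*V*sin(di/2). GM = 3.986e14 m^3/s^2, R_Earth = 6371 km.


r = 18375.0720 km = 1.8375072e+07 m
V = sqrt(mu/r) = 4657.5135 m/s
di = 38.35 deg = 0.6693338 rad
dV = 2*V*sin(di/2) = 2*4657.5135*sin(0.3346669)
dV = 3059.5630 m/s = 3.0596 km/s

3.0596 km/s


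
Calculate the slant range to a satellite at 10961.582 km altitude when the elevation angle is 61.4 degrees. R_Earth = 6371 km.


h = 10961.582 km, el = 61.4 deg
d = -R_E*sin(el) + sqrt((R_E*sin(el))^2 + 2*R_E*h + h^2)
d = -6371.0000*sin(1.0716) + sqrt((6371.0000*0.877983)^2 + 2*6371.0000*10961.582 + 10961.582^2)
d = 11468.5347 km

11468.5347 km


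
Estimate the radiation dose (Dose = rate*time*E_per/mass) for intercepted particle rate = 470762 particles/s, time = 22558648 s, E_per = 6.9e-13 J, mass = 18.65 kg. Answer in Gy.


Total energy deposited = rate * time * E_per
  = 470762 * 22558648 * 6.9e-13 = 7.3276 J
Dose = E_total / mass = 7.3276 / 18.65
Dose = 0.3929024 Gy

0.3929 Gy


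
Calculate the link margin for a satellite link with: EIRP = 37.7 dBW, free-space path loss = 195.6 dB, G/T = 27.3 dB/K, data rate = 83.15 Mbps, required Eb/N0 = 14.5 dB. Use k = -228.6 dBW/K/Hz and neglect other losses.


C/N0 = EIRP - FSPL + G/T - k = 37.7 - 195.6 + 27.3 - (-228.6)
C/N0 = 98.0000 dB-Hz
R_b = 83.15 Mbps = 8.315e+07 bps -> 10*log10(R_b) = 79.1986 dB-Hz
Eb/N0 = C/N0 - 10*log10(R_b) = 98.0000 - 79.1986 = 18.8014 dB
Margin = Eb/N0 - Eb/N0_req = 18.8014 - 14.5 = 4.3014 dB (link closes)

4.3014 dB


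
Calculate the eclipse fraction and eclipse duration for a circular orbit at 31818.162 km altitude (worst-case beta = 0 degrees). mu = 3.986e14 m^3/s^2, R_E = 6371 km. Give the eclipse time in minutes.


r = 38189.1620 km
T = 1237.8561 min
Eclipse fraction = arcsin(R_E/r)/pi = arcsin(6371.0000/38189.1620)/pi
= arcsin(0.1668274)/pi = 0.05335228
Eclipse duration = 0.05335228 * 1237.8561 = 66.0424 min

66.0424 minutes


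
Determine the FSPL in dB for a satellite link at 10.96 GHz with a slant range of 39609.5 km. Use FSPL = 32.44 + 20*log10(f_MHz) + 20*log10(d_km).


f = 10.96 GHz = 10960.0000 MHz
d = 39609.5 km
FSPL = 32.44 + 20*log10(10960.0000) + 20*log10(39609.5)
FSPL = 32.44 + 80.7962 + 91.9560
FSPL = 205.1922 dB

205.1922 dB


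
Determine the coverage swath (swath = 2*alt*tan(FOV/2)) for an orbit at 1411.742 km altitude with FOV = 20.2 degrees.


FOV = 20.2 deg = 0.3525565 rad
swath = 2 * alt * tan(FOV/2) = 2 * 1411.742 * tan(0.1762783)
swath = 2 * 1411.742 * 0.1781271
swath = 502.9391 km

502.9391 km


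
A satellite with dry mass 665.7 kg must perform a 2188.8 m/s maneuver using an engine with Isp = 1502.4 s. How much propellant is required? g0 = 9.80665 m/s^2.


ve = Isp * g0 = 1502.4 * 9.80665 = 14733.510960 m/s
mass ratio = exp(dv/ve) = exp(2188.8/14733.510960) = 1.16016159
m_prop = m_dry * (mr - 1) = 665.7 * (1.16016159 - 1)
m_prop = 106.6196 kg

106.6196 kg


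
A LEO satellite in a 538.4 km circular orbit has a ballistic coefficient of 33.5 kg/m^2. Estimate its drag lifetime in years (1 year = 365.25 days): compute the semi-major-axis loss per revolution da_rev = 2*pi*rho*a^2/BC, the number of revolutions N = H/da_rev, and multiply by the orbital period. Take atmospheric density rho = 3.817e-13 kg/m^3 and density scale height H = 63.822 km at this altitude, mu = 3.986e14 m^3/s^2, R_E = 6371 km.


a = R_E + alt = 6909.4000 km = 6.9094e+06 m
da_rev = 2*pi*rho*a^2/BC = 2*pi*3.817e-13*(6.9094e+06)^2/33.5 = 3.417731 m per revolution
N = H/da_rev = 63822.0000 m / 3.417731 m = 18673.7920 revolutions
P = 2*pi*sqrt(a^3/mu) = 5715.7303 s
lifetime = N*P = 18673.7920 * 5715.7303 = 1.0673436e+08 s = 1235.3514 days
years = 1235.3514 / 365.25 = 3.3822 years

3.3822 years


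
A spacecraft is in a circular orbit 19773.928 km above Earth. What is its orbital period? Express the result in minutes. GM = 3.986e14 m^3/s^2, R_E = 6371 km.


r = 26144.9280 km = 2.6144928e+07 m
T = 2*pi*sqrt(r^3/mu) = 2*pi*sqrt(1.7871555e+22 / 3.986e14)
T = 42071.9262 s = 701.1988 min

701.1988 minutes


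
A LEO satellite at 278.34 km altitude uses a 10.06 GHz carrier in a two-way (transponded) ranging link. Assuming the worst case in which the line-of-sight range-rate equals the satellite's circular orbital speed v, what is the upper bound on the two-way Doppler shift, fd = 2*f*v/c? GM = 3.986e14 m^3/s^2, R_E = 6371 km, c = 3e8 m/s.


r = 6.64934e+06 m
v = sqrt(mu/r) = 7742.4673 m/s (worst-case radial velocity)
f = 10.06 GHz = 1.006e+10 Hz
fd = 2*f*v/c = 2*1.006e+10*7742.4673/3.0e+08
fd = 519261.4703 Hz

519261.4703 Hz


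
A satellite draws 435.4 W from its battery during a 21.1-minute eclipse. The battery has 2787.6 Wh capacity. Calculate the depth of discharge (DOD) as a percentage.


E_used = P * t / 60 = 435.4 * 21.1 / 60 = 153.1157 Wh
DOD = E_used / E_total * 100 = 153.1157 / 2787.6 * 100
DOD = 5.4927 %

5.4927 %


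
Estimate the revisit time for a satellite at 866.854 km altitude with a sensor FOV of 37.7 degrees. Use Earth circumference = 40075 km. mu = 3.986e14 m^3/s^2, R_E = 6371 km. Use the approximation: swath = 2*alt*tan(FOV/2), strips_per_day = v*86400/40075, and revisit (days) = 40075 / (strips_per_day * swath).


swath = 2*866.854*tan(0.3289946) = 591.8911 km
v = sqrt(mu/r) = 7421.0223 m/s = 7.4210 km/s
strips/day = v*86400/40075 = 7.4210*86400/40075 = 15.9994
coverage/day = strips * swath = 15.9994 * 591.8911 = 9469.9085 km
revisit = 40075 / 9469.9085 = 4.2318 days

4.2318 days


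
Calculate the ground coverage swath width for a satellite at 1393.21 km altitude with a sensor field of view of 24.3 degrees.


FOV = 24.3 deg = 0.424115 rad
swath = 2 * alt * tan(FOV/2) = 2 * 1393.21 * tan(0.2120575)
swath = 2 * 1393.21 * 0.2152944
swath = 599.9005 km

599.9005 km


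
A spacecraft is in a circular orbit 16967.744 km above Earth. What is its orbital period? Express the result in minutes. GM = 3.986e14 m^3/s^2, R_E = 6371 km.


r = 23338.7440 km = 2.3338744e+07 m
T = 2*pi*sqrt(r^3/mu) = 2*pi*sqrt(1.2712543e+22 / 3.986e14)
T = 35483.5809 s = 591.3930 min

591.3930 minutes


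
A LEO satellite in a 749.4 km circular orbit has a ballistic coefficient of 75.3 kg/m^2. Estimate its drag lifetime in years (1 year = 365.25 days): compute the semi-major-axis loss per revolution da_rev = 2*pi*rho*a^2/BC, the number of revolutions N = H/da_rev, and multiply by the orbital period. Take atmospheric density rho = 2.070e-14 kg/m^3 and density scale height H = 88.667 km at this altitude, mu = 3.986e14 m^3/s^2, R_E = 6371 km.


a = R_E + alt = 7120.4000 km = 7.1204e+06 m
da_rev = 2*pi*rho*a^2/BC = 2*pi*2.070e-14*(7.1204e+06)^2/75.3 = 0.0875717484 m per revolution
N = H/da_rev = 88667.0000 m / 0.0875717484 m = 1.0125069e+06 revolutions
P = 2*pi*sqrt(a^3/mu) = 5979.5405 s
lifetime = N*P = 1.0125069e+06 * 5979.5405 = 6.054326e+09 s = 70073.2176 days
years = 70073.2176 / 365.25 = 191.8500 years

191.8500 years


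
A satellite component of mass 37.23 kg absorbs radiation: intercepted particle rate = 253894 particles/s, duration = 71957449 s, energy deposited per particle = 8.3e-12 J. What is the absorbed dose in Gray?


Total energy deposited = rate * time * E_per
  = 253894 * 71957449 * 8.3e-12 = 151.6374 J
Dose = E_total / mass = 151.6374 / 37.23
Dose = 4.0730 Gy

4.0730 Gy


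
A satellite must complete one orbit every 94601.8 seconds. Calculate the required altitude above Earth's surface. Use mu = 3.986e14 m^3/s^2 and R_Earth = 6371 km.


T = 94601.8 s
r = (mu*T^2/(4*pi^2))^(1/3) = (3.986e14 * 94601.8^2 / (4*pi^2))^(1/3)
r = 4.4873725e+07 m = 44873.7247 km
alt = r - R_E = 44873.7247 - 6371 = 38502.7247 km

38502.7247 km


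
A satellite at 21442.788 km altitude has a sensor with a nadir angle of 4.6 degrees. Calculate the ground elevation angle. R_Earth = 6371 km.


r = R_E + alt = 27813.7880 km
Law of sines in the satellite / Earth-center / ground-point triangle:
  sin(nadir)/R_E = sin(90 + el)/r  =>  cos(el) = (r/R_E)*sin(nadir)
cos(el) = (27813.7880 / 6371.0000) * sin(4.6 deg) = 0.3501234
el = arccos(0.3501234) = 69.5051 deg
(Earth-central angle = 90 - nadir - el = 15.8949 deg)

69.5051 degrees


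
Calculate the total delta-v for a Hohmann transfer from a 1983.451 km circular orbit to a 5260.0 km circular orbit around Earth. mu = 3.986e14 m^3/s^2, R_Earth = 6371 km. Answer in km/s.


r1 = 8354.4510 km = 8.354451e+06 m
r2 = 11631.0000 km = 1.1631e+07 m
dv1 = sqrt(mu/r1)*(sqrt(2*r2/(r1+r2)) - 1) = 544.7364 m/s
dv2 = sqrt(mu/r2)*(1 - sqrt(2*r1/(r1+r2))) = 501.3481 m/s
total dv = |dv1| + |dv2| = 544.7364 + 501.3481 = 1046.0845 m/s = 1.0461 km/s

1.0461 km/s


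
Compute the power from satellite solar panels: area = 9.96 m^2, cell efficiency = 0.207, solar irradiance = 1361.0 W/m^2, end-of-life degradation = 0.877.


P = area * eta * S * degradation
P = 9.96 * 0.207 * 1361.0 * 0.877
P = 2460.8628 W

2460.8628 W


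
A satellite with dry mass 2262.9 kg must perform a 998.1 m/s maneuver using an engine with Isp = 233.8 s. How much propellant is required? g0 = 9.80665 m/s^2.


ve = Isp * g0 = 233.8 * 9.80665 = 2292.794770 m/s
mass ratio = exp(dv/ve) = exp(998.1/2292.794770) = 1.54545792
m_prop = m_dry * (mr - 1) = 2262.9 * (1.54545792 - 1)
m_prop = 1234.3167 kg

1234.3167 kg


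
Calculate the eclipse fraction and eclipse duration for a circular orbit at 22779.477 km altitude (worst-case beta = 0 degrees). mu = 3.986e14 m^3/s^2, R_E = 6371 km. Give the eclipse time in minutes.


r = 29150.4770 km
T = 825.5217 min
Eclipse fraction = arcsin(R_E/r)/pi = arcsin(6371.0000/29150.4770)/pi
= arcsin(0.2185556)/pi = 0.0701345
Eclipse duration = 0.0701345 * 825.5217 = 57.8976 min

57.8976 minutes
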